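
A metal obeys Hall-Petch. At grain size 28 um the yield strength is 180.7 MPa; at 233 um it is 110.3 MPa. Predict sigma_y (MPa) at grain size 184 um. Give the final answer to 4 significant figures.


sigma_y = sigma0 + k / sqrt(d)
1/sqrt(d1) = 1/sqrt(2.8e-05) = 188.982;  1/sqrt(d2) = 65.5122
k = (sigma1 - sigma2) / (1/sqrt(d1) - 1/sqrt(d2)) = (180.7 - 110.3) / (188.982 - 65.5122) = 0.570179 MPa*m^0.5
sigma0 = sigma1 - k/sqrt(d1) = 180.7 - 0.570179*188.982 = 72.9463 MPa
sigma_y(d3) = 72.9463 + 0.570179 / sqrt(1.84e-04) = 115 MPa


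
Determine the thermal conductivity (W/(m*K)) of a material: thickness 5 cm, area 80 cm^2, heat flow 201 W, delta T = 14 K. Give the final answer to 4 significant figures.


k = Q*L / (A*dT)
L = 0.05 m, A = 8e-03 m^2
k = 201 * 0.05 / (8e-03 * 14)
k = 89.73 W/(m*K)


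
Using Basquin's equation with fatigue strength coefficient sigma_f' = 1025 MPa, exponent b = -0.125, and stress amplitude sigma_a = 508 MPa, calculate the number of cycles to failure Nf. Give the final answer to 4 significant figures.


sigma_a = sigma_f' * (2*Nf)^b
2*Nf = (sigma_a / sigma_f')^(1/b)
2*Nf = (508 / 1025)^(1/-0.125)
2*Nf = 274.714
Nf = 137.4 cycles


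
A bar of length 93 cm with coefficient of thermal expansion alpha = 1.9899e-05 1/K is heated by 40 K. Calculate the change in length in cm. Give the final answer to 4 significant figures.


dL = L0 * alpha * dT
dL = 93 * 1.9899e-05 * 40
dL = 0.07402 cm


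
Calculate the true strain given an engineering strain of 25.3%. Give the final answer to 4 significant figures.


epsilon_true = ln(1 + epsilon_eng)
epsilon_true = ln(1 + 0.253)
epsilon_true = 0.2255


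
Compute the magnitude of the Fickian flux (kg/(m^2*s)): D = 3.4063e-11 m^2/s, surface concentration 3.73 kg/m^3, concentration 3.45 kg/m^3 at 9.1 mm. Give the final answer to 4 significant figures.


J = -D * (dC/dx) = D * (C1 - C2) / dx
J = 3.4063e-11 * (3.73 - 3.45) / 9.1e-03
J = 1.048e-09 kg/(m^2*s)


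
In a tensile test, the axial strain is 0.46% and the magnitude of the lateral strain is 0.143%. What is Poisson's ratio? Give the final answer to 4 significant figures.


nu = -epsilon_lat / epsilon_axial
Lateral strain is contraction (negative), so using magnitudes:
nu = 0.143 / 0.46
nu = 0.3109


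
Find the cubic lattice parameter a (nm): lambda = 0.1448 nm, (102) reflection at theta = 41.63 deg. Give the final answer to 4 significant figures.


d = lambda / (2*sin(theta))
d = 0.1448 / (2*sin(41.63 deg))
d = 0.108984 nm
a = d * sqrt(h^2+k^2+l^2) = 0.108984 * sqrt(5)
a = 0.2437 nm


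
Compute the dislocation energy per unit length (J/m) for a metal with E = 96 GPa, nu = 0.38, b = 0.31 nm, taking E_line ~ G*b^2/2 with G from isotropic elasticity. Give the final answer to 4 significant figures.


Step 1: G = E / (2*(1+nu))
G = 96 / (2*(1+0.38)) = 34.7826 GPa = 3.47826e+10 Pa
Step 2: E_line = G*b^2/2
b = 0.31 nm = 3.1e-10 m
E_line = 0.5 * 3.47826e+10 * (3.1e-10)^2 = 1.671e-09 J/m


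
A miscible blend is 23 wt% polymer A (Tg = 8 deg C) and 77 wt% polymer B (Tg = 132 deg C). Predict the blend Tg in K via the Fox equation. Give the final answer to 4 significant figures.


1/Tg = w1/Tg1 + w2/Tg2 (in Kelvin)
Tg1 = 281.15 K, Tg2 = 405.15 K
1/Tg = 0.23/281.15 + 0.77/405.15
Tg = 367.8 K


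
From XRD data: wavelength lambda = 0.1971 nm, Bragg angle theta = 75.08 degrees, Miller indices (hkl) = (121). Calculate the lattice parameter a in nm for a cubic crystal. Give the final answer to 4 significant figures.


d = lambda / (2*sin(theta))
d = 0.1971 / (2*sin(75.08 deg))
d = 0.101988 nm
a = d * sqrt(h^2+k^2+l^2) = 0.101988 * sqrt(6)
a = 0.2498 nm


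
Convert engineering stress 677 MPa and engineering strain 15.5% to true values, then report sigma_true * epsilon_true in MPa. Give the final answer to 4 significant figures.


sigma_true = sigma_eng * (1 + epsilon_eng)
sigma_true = 677 * (1 + 0.155) = 781.935 MPa
epsilon_true = ln(1 + epsilon_eng)
epsilon_true = ln(1 + 0.155) = 0.1441
sigma_true * epsilon_true = 781.935 * 0.1441 = 112.7 MPa


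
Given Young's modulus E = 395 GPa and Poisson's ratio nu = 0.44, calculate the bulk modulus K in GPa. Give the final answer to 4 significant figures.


K = E / (3*(1-2*nu))
K = 395 / (3*(1-2*0.44))
K = 1097 GPa


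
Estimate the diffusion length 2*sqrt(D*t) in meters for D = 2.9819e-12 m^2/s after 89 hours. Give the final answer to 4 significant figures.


t = 89 hr = 320400 s
Diffusion length = 2*sqrt(D*t)
= 2*sqrt(2.9819e-12 * 320400)
= 1.955e-03 m


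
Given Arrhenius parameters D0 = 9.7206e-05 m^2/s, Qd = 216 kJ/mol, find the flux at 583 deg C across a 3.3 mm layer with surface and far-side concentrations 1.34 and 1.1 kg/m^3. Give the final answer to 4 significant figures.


Step 1: D = D0 * exp(-Qd/(R*T))
T = 583 + 273.15 = 856.15 K
D = 9.7206e-05 * exp(-216e3 / (8.314 * 856.15)) = 6.43907e-18 m^2/s
Step 2: J = D * (C1 - C2) / dx
J = 6.43907e-18 * (1.34 - 1.1) / 3.3e-03
J = 4.683e-16 kg/(m^2*s)


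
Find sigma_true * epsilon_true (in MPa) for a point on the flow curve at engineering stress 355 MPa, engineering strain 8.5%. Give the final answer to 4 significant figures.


sigma_true = sigma_eng * (1 + epsilon_eng)
sigma_true = 355 * (1 + 0.085) = 385.175 MPa
epsilon_true = ln(1 + epsilon_eng)
epsilon_true = ln(1 + 0.085) = 0.08158
sigma_true * epsilon_true = 385.175 * 0.08158 = 31.42 MPa


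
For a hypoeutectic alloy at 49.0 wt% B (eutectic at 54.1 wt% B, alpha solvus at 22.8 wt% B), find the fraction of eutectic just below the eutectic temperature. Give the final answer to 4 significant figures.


f_primary = (C_e - C0) / (C_e - C_alpha_max)
f_primary = (54.1 - 49.0) / (54.1 - 22.8)
f_primary = 0.162939
f_eutectic = 1 - 0.162939 = 0.8371


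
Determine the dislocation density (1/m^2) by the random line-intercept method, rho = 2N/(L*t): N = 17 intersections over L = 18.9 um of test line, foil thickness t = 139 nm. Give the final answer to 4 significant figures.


rho = 2N / (L * t)
L = 18.9 um = 1.89e-05 m, t = 139 nm = 1.39e-07 m
rho = 2 * 17 / (1.89e-05 * 1.39e-07)
rho = 1.294e+13 1/m^2


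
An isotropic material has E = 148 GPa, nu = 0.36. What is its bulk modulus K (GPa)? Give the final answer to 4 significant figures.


K = E / (3*(1-2*nu))
K = 148 / (3*(1-2*0.36))
K = 176.2 GPa


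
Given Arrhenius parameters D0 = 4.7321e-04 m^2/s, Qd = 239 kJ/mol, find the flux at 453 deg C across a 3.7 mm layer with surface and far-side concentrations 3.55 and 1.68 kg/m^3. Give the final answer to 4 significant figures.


Step 1: D = D0 * exp(-Qd/(R*T))
T = 453 + 273.15 = 726.15 K
D = 4.7321e-04 * exp(-239e3 / (8.314 * 726.15)) = 3.03588e-21 m^2/s
Step 2: J = D * (C1 - C2) / dx
J = 3.03588e-21 * (3.55 - 1.68) / 3.7e-03
J = 1.534e-18 kg/(m^2*s)


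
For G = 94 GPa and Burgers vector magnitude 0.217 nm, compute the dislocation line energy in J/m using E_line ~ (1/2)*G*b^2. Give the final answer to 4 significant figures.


E = G*b^2/2
b = 0.217 nm = 2.17e-10 m
G = 94 GPa = 9.4e+10 Pa
E = 0.5 * 9.4e+10 * (2.17e-10)^2
E = 2.213e-09 J/m


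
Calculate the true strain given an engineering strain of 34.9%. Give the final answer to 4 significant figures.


epsilon_true = ln(1 + epsilon_eng)
epsilon_true = ln(1 + 0.349)
epsilon_true = 0.2994


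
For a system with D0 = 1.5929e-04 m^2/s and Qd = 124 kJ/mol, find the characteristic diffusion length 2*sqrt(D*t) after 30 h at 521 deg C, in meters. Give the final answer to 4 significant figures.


Step 1: D = D0 * exp(-Qd/(R*T))
T = 794.15 K
D = 1.5929e-04 * exp(-124e3 / (8.314 * 794.15)) = 1.11143e-12 m^2/s
Step 2: L = 2*sqrt(D*t)
t = 30 h = 108000 s
L = 2*sqrt(1.11143e-12 * 108000) = 6.929e-04 m


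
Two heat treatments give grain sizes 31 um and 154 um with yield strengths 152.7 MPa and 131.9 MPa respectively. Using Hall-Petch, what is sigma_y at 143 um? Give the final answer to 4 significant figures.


sigma_y = sigma0 + k / sqrt(d)
1/sqrt(d1) = 1/sqrt(3.1e-05) = 179.605;  1/sqrt(d2) = 80.5823
k = (sigma1 - sigma2) / (1/sqrt(d1) - 1/sqrt(d2)) = (152.7 - 131.9) / (179.605 - 80.5823) = 0.210052 MPa*m^0.5
sigma0 = sigma1 - k/sqrt(d1) = 152.7 - 0.210052*179.605 = 114.974 MPa
sigma_y(d3) = 114.974 + 0.210052 / sqrt(1.43e-04) = 132.5 MPa


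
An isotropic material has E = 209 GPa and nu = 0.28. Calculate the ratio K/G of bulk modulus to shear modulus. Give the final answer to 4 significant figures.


G = E / (2*(1+nu))
G = 209 / (2*(1+0.28)) = 81.6406 GPa
K = E / (3*(1-2*nu))
K = 209 / (3*(1-2*0.28)) = 158.333 GPa
K/G = 158.333 / 81.6406 = 1.939


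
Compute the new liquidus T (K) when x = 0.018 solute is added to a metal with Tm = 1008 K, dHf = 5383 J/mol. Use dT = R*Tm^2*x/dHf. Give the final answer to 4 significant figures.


dT = R*Tm^2*x / dHf
dT = 8.314 * 1008^2 * 0.018 / 5383
dT = 28.2474 K
T_new = 1008 - 28.2474 = 979.8 K


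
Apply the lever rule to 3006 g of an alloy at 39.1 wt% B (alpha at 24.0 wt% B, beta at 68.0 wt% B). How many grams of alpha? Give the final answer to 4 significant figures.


f_alpha = (C_beta - C0) / (C_beta - C_alpha)
f_alpha = (68.0 - 39.1) / (68.0 - 24.0) = 0.656818
m_alpha = f_alpha * m_total = 0.656818 * 3006 = 1974 g


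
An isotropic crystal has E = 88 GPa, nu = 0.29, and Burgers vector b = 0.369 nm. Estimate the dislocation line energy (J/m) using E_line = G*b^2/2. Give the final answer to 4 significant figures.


Step 1: G = E / (2*(1+nu))
G = 88 / (2*(1+0.29)) = 34.1085 GPa = 3.41085e+10 Pa
Step 2: E_line = G*b^2/2
b = 0.369 nm = 3.69e-10 m
E_line = 0.5 * 3.41085e+10 * (3.69e-10)^2 = 2.322e-09 J/m


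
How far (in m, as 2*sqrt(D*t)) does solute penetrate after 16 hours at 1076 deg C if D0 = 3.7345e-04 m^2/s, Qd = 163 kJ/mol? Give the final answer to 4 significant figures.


Step 1: D = D0 * exp(-Qd/(R*T))
T = 1349.15 K
D = 3.7345e-04 * exp(-163e3 / (8.314 * 1349.15)) = 1.82466e-10 m^2/s
Step 2: L = 2*sqrt(D*t)
t = 16 h = 57600 s
L = 2*sqrt(1.82466e-10 * 57600) = 6.484e-03 m


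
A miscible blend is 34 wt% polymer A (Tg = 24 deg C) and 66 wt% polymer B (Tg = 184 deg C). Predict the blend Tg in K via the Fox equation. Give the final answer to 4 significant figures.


1/Tg = w1/Tg1 + w2/Tg2 (in Kelvin)
Tg1 = 297.15 K, Tg2 = 457.15 K
1/Tg = 0.34/297.15 + 0.66/457.15
Tg = 386.4 K


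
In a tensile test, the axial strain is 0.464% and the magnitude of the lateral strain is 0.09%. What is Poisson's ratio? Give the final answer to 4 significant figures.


nu = -epsilon_lat / epsilon_axial
Lateral strain is contraction (negative), so using magnitudes:
nu = 0.09 / 0.464
nu = 0.194


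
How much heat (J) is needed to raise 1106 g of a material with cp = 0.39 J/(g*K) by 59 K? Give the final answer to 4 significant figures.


Q = m * cp * dT
Q = 1106 * 0.39 * 59
Q = 25450 J


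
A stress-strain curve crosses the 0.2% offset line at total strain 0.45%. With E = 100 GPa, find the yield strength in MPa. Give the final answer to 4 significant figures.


Offset strain = 0.002
Elastic strain at yield = total_strain - offset = 4.5e-03 - 0.002 = 2.5e-03
sigma_y = E * elastic_strain = 100000 * 2.5e-03
sigma_y = 250 MPa


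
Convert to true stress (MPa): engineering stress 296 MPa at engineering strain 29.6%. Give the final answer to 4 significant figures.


sigma_true = sigma_eng * (1 + epsilon_eng)
sigma_true = 296 * (1 + 0.296)
sigma_true = 383.6 MPa


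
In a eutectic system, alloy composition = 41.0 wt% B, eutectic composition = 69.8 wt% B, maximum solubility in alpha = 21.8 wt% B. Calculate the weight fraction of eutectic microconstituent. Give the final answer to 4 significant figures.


f_primary = (C_e - C0) / (C_e - C_alpha_max)
f_primary = (69.8 - 41.0) / (69.8 - 21.8)
f_primary = 0.6
f_eutectic = 1 - 0.6 = 0.4


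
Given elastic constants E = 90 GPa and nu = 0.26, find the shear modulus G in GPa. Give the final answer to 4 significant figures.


G = E / (2*(1+nu))
G = 90 / (2*(1+0.26))
G = 35.71 GPa


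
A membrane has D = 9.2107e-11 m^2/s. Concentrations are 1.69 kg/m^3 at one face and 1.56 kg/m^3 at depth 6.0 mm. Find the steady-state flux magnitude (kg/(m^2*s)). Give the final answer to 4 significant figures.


J = -D * (dC/dx) = D * (C1 - C2) / dx
J = 9.2107e-11 * (1.69 - 1.56) / 6e-03
J = 1.996e-09 kg/(m^2*s)


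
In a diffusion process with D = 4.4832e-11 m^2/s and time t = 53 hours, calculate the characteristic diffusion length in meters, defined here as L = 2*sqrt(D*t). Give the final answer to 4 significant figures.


t = 53 hr = 190800 s
Diffusion length = 2*sqrt(D*t)
= 2*sqrt(4.4832e-11 * 190800)
= 5.849e-03 m


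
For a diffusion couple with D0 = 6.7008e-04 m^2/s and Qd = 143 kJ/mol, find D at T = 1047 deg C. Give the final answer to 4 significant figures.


D = D0 * exp(-Qd / (R*T))
T = 1320.15 K
D = 6.7008e-04 * exp(-143e3 / (8.314 * 1320.15))
D = 1.472e-09 m^2/s


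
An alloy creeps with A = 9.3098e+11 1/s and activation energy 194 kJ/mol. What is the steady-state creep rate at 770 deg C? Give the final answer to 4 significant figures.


rate = A * exp(-Q / (R*T))
T = 770 + 273.15 = 1043.15 K
rate = 9.3098e+11 * exp(-194e3 / (8.314 * 1043.15))
rate = 179.6 1/s


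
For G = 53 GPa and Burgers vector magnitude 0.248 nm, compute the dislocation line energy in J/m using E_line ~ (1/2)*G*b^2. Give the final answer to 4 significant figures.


E = G*b^2/2
b = 0.248 nm = 2.48e-10 m
G = 53 GPa = 5.3e+10 Pa
E = 0.5 * 5.3e+10 * (2.48e-10)^2
E = 1.63e-09 J/m


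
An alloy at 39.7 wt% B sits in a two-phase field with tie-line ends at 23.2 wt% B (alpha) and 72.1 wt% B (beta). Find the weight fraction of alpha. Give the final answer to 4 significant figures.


f_alpha = (C_beta - C0) / (C_beta - C_alpha)
f_alpha = (72.1 - 39.7) / (72.1 - 23.2)
f_alpha = 0.6626


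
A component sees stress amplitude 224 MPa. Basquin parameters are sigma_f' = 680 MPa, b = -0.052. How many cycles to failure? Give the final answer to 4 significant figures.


sigma_a = sigma_f' * (2*Nf)^b
2*Nf = (sigma_a / sigma_f')^(1/b)
2*Nf = (224 / 680)^(1/-0.052)
2*Nf = 1.88039e+09
Nf = 9.402e+08 cycles


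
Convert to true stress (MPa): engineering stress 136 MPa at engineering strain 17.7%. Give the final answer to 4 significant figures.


sigma_true = sigma_eng * (1 + epsilon_eng)
sigma_true = 136 * (1 + 0.177)
sigma_true = 160.1 MPa


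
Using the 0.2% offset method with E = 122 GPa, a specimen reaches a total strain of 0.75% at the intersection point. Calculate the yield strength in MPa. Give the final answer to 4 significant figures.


Offset strain = 0.002
Elastic strain at yield = total_strain - offset = 7.5e-03 - 0.002 = 5.5e-03
sigma_y = E * elastic_strain = 122000 * 5.5e-03
sigma_y = 671 MPa


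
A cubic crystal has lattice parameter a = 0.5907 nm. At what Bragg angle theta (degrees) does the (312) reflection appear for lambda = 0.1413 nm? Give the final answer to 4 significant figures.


d = a / sqrt(h^2+k^2+l^2)
d = 0.5907 / sqrt(14) = 0.157871 nm
lambda = 2*d*sin(theta)  =>  sin(theta) = lambda / (2*d)
sin(theta) = 0.1413 / (2 * 0.157871) = 0.447517
theta = 26.58 deg


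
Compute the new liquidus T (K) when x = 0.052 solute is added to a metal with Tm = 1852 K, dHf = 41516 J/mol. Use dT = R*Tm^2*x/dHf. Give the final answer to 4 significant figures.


dT = R*Tm^2*x / dHf
dT = 8.314 * 1852^2 * 0.052 / 41516
dT = 35.7174 K
T_new = 1852 - 35.7174 = 1816 K


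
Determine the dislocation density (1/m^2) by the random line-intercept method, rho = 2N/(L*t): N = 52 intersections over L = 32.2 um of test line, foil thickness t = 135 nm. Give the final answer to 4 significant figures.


rho = 2N / (L * t)
L = 32.2 um = 3.22e-05 m, t = 135 nm = 1.35e-07 m
rho = 2 * 52 / (3.22e-05 * 1.35e-07)
rho = 2.392e+13 1/m^2


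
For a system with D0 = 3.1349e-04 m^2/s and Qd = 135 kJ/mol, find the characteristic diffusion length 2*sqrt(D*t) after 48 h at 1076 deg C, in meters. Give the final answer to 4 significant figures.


Step 1: D = D0 * exp(-Qd/(R*T))
T = 1349.15 K
D = 3.1349e-04 * exp(-135e3 / (8.314 * 1349.15)) = 1.859e-09 m^2/s
Step 2: L = 2*sqrt(D*t)
t = 48 h = 172800 s
L = 2*sqrt(1.859e-09 * 172800) = 0.03585 m


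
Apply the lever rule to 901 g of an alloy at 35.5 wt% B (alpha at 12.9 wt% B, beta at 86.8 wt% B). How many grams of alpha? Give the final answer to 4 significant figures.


f_alpha = (C_beta - C0) / (C_beta - C_alpha)
f_alpha = (86.8 - 35.5) / (86.8 - 12.9) = 0.694181
m_alpha = f_alpha * m_total = 0.694181 * 901 = 625.5 g


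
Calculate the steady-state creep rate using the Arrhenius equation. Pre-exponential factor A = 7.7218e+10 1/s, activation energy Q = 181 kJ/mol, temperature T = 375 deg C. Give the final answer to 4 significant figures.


rate = A * exp(-Q / (R*T))
T = 375 + 273.15 = 648.15 K
rate = 7.7218e+10 * exp(-181e3 / (8.314 * 648.15))
rate = 1.997e-04 1/s


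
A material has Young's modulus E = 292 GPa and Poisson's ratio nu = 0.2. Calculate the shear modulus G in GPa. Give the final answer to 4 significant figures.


G = E / (2*(1+nu))
G = 292 / (2*(1+0.2))
G = 121.7 GPa


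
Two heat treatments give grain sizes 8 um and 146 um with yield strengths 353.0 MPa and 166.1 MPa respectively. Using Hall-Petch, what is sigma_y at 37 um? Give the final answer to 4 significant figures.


sigma_y = sigma0 + k / sqrt(d)
1/sqrt(d1) = 1/sqrt(8e-06) = 353.553;  1/sqrt(d2) = 82.7606
k = (sigma1 - sigma2) / (1/sqrt(d1) - 1/sqrt(d2)) = (353.0 - 166.1) / (353.553 - 82.7606) = 0.690196 MPa*m^0.5
sigma0 = sigma1 - k/sqrt(d1) = 353.0 - 0.690196*353.553 = 108.979 MPa
sigma_y(d3) = 108.979 + 0.690196 / sqrt(3.7e-05) = 222.4 MPa


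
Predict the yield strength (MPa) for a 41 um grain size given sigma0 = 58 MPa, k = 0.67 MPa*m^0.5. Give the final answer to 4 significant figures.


sigma_y = sigma0 + k / sqrt(d)
d = 41 um = 4.1e-05 m
sigma_y = 58 + 0.67 / sqrt(4.1e-05)
sigma_y = 162.6 MPa


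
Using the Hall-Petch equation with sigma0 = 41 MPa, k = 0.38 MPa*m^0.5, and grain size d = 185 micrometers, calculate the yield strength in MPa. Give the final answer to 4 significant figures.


sigma_y = sigma0 + k / sqrt(d)
d = 185 um = 1.85e-04 m
sigma_y = 41 + 0.38 / sqrt(1.85e-04)
sigma_y = 68.94 MPa


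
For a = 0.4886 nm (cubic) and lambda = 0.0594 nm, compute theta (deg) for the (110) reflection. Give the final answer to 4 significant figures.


d = a / sqrt(h^2+k^2+l^2)
d = 0.4886 / sqrt(2) = 0.345492 nm
lambda = 2*d*sin(theta)  =>  sin(theta) = lambda / (2*d)
sin(theta) = 0.0594 / (2 * 0.345492) = 0.0859643
theta = 4.931 deg


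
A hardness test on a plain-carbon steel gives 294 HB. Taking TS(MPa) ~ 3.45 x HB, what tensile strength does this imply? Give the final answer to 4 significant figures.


TS (MPa) = 3.45 * HB
TS = 3.45 * 294
TS = 1014 MPa


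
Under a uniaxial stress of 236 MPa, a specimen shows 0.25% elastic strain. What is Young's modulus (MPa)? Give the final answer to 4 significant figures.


E = sigma / epsilon
epsilon = 0.25% = 2.5e-03
E = 236 / 2.5e-03
E = 94400 MPa


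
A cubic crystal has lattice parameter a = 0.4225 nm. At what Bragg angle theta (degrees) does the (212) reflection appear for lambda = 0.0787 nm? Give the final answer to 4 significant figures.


d = a / sqrt(h^2+k^2+l^2)
d = 0.4225 / sqrt(9) = 0.140833 nm
lambda = 2*d*sin(theta)  =>  sin(theta) = lambda / (2*d)
sin(theta) = 0.0787 / (2 * 0.140833) = 0.279408
theta = 16.22 deg


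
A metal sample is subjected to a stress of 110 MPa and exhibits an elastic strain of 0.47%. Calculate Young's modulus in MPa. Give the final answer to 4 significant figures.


E = sigma / epsilon
epsilon = 0.47% = 4.7e-03
E = 110 / 4.7e-03
E = 23400 MPa


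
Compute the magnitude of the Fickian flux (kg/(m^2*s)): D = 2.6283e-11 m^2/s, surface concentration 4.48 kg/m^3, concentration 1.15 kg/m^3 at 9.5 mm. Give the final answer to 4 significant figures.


J = -D * (dC/dx) = D * (C1 - C2) / dx
J = 2.6283e-11 * (4.48 - 1.15) / 9.5e-03
J = 9.213e-09 kg/(m^2*s)


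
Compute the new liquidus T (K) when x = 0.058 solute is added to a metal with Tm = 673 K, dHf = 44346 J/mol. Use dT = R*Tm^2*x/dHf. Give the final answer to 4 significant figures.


dT = R*Tm^2*x / dHf
dT = 8.314 * 673^2 * 0.058 / 44346
dT = 4.92508 K
T_new = 673 - 4.92508 = 668.1 K


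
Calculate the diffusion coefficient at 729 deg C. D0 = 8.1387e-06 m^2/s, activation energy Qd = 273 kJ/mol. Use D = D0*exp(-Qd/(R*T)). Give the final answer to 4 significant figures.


D = D0 * exp(-Qd / (R*T))
T = 1002.15 K
D = 8.1387e-06 * exp(-273e3 / (8.314 * 1002.15))
D = 4.793e-20 m^2/s


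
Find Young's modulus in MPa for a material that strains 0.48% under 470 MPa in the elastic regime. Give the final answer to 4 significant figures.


E = sigma / epsilon
epsilon = 0.48% = 4.8e-03
E = 470 / 4.8e-03
E = 97920 MPa


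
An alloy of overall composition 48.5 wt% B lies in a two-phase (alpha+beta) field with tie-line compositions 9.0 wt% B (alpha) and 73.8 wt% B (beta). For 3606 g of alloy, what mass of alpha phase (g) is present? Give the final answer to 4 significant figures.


f_alpha = (C_beta - C0) / (C_beta - C_alpha)
f_alpha = (73.8 - 48.5) / (73.8 - 9.0) = 0.390432
m_alpha = f_alpha * m_total = 0.390432 * 3606 = 1408 g


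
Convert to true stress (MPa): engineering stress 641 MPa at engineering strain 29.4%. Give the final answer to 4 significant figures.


sigma_true = sigma_eng * (1 + epsilon_eng)
sigma_true = 641 * (1 + 0.294)
sigma_true = 829.5 MPa


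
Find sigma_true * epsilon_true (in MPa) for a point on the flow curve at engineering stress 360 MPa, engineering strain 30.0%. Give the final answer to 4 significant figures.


sigma_true = sigma_eng * (1 + epsilon_eng)
sigma_true = 360 * (1 + 0.3) = 468 MPa
epsilon_true = ln(1 + epsilon_eng)
epsilon_true = ln(1 + 0.3) = 0.262364
sigma_true * epsilon_true = 468 * 0.262364 = 122.8 MPa


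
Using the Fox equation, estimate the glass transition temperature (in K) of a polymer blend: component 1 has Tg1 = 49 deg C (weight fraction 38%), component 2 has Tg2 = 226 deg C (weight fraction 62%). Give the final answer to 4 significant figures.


1/Tg = w1/Tg1 + w2/Tg2 (in Kelvin)
Tg1 = 322.15 K, Tg2 = 499.15 K
1/Tg = 0.38/322.15 + 0.62/499.15
Tg = 412.9 K


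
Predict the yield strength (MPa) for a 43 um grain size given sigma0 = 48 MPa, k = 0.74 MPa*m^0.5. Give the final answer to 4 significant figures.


sigma_y = sigma0 + k / sqrt(d)
d = 43 um = 4.3e-05 m
sigma_y = 48 + 0.74 / sqrt(4.3e-05)
sigma_y = 160.8 MPa


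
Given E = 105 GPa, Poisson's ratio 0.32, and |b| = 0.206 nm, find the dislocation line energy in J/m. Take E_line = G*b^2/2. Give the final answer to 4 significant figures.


Step 1: G = E / (2*(1+nu))
G = 105 / (2*(1+0.32)) = 39.7727 GPa = 3.97727e+10 Pa
Step 2: E_line = G*b^2/2
b = 0.206 nm = 2.06e-10 m
E_line = 0.5 * 3.97727e+10 * (2.06e-10)^2 = 8.439e-10 J/m


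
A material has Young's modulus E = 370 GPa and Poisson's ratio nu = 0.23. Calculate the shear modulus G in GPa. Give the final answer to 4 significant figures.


G = E / (2*(1+nu))
G = 370 / (2*(1+0.23))
G = 150.4 GPa


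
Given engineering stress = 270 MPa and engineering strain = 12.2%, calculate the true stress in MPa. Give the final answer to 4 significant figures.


sigma_true = sigma_eng * (1 + epsilon_eng)
sigma_true = 270 * (1 + 0.122)
sigma_true = 302.9 MPa


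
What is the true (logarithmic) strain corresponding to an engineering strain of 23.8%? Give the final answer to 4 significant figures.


epsilon_true = ln(1 + epsilon_eng)
epsilon_true = ln(1 + 0.238)
epsilon_true = 0.2135


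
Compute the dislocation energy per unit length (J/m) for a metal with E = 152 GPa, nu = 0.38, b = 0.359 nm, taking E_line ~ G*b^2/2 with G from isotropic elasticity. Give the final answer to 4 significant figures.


Step 1: G = E / (2*(1+nu))
G = 152 / (2*(1+0.38)) = 55.0725 GPa = 5.50725e+10 Pa
Step 2: E_line = G*b^2/2
b = 0.359 nm = 3.59e-10 m
E_line = 0.5 * 5.50725e+10 * (3.59e-10)^2 = 3.549e-09 J/m


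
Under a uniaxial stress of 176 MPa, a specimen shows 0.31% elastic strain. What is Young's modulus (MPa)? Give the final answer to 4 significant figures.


E = sigma / epsilon
epsilon = 0.31% = 3.1e-03
E = 176 / 3.1e-03
E = 56770 MPa


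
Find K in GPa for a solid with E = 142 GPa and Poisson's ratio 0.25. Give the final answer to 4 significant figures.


K = E / (3*(1-2*nu))
K = 142 / (3*(1-2*0.25))
K = 94.67 GPa


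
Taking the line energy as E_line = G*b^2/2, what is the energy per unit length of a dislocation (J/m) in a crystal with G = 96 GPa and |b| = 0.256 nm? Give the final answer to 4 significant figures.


E = G*b^2/2
b = 0.256 nm = 2.56e-10 m
G = 96 GPa = 9.6e+10 Pa
E = 0.5 * 9.6e+10 * (2.56e-10)^2
E = 3.146e-09 J/m


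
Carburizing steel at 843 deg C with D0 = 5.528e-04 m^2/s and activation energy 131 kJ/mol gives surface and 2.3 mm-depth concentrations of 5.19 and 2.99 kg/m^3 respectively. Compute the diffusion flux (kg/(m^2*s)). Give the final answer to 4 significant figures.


Step 1: D = D0 * exp(-Qd/(R*T))
T = 843 + 273.15 = 1116.15 K
D = 5.528e-04 * exp(-131e3 / (8.314 * 1116.15)) = 4.08964e-10 m^2/s
Step 2: J = D * (C1 - C2) / dx
J = 4.08964e-10 * (5.19 - 2.99) / 2.3e-03
J = 3.912e-07 kg/(m^2*s)


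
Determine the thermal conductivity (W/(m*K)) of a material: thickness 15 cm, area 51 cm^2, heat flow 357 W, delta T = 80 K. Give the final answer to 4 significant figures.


k = Q*L / (A*dT)
L = 0.15 m, A = 5.1e-03 m^2
k = 357 * 0.15 / (5.1e-03 * 80)
k = 131.3 W/(m*K)


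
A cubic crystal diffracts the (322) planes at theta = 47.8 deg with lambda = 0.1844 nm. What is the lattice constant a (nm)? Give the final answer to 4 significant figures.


d = lambda / (2*sin(theta))
d = 0.1844 / (2*sin(47.8 deg))
d = 0.124459 nm
a = d * sqrt(h^2+k^2+l^2) = 0.124459 * sqrt(17)
a = 0.5132 nm


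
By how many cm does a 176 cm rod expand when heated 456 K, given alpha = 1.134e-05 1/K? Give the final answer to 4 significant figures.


dL = L0 * alpha * dT
dL = 176 * 1.134e-05 * 456
dL = 0.9101 cm


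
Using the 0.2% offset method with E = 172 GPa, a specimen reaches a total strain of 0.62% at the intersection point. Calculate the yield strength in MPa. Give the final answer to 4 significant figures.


Offset strain = 0.002
Elastic strain at yield = total_strain - offset = 6.2e-03 - 0.002 = 4.2e-03
sigma_y = E * elastic_strain = 172000 * 4.2e-03
sigma_y = 722.4 MPa


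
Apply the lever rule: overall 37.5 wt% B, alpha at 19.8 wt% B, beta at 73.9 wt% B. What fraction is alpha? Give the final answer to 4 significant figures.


f_alpha = (C_beta - C0) / (C_beta - C_alpha)
f_alpha = (73.9 - 37.5) / (73.9 - 19.8)
f_alpha = 0.6728


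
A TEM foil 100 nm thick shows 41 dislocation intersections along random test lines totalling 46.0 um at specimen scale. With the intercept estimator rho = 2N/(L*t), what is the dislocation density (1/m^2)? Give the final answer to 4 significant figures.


rho = 2N / (L * t)
L = 46.0 um = 4.6e-05 m, t = 100 nm = 1e-07 m
rho = 2 * 41 / (4.6e-05 * 1e-07)
rho = 1.783e+13 1/m^2


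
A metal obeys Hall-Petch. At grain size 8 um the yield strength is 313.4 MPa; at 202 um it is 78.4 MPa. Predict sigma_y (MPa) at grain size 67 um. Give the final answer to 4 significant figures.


sigma_y = sigma0 + k / sqrt(d)
1/sqrt(d1) = 1/sqrt(8e-06) = 353.553;  1/sqrt(d2) = 70.3598
k = (sigma1 - sigma2) / (1/sqrt(d1) - 1/sqrt(d2)) = (313.4 - 78.4) / (353.553 - 70.3598) = 0.829821 MPa*m^0.5
sigma0 = sigma1 - k/sqrt(d1) = 313.4 - 0.829821*353.553 = 20.014 MPa
sigma_y(d3) = 20.014 + 0.829821 / sqrt(6.7e-05) = 121.4 MPa


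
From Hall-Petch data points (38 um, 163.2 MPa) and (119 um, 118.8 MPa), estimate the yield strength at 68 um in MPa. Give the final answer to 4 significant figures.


sigma_y = sigma0 + k / sqrt(d)
1/sqrt(d1) = 1/sqrt(3.8e-05) = 162.221;  1/sqrt(d2) = 91.6698
k = (sigma1 - sigma2) / (1/sqrt(d1) - 1/sqrt(d2)) = (163.2 - 118.8) / (162.221 - 91.6698) = 0.629327 MPa*m^0.5
sigma0 = sigma1 - k/sqrt(d1) = 163.2 - 0.629327*162.221 = 61.1097 MPa
sigma_y(d3) = 61.1097 + 0.629327 / sqrt(6.8e-05) = 137.4 MPa


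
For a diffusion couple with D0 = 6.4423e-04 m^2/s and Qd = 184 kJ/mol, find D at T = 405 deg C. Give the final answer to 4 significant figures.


D = D0 * exp(-Qd / (R*T))
T = 678.15 K
D = 6.4423e-04 * exp(-184e3 / (8.314 * 678.15))
D = 4.324e-18 m^2/s


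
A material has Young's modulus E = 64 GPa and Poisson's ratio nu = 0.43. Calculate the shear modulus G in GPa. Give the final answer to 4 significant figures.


G = E / (2*(1+nu))
G = 64 / (2*(1+0.43))
G = 22.38 GPa


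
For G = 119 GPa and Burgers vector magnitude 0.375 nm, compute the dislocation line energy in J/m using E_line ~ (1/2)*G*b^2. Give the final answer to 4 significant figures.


E = G*b^2/2
b = 0.375 nm = 3.75e-10 m
G = 119 GPa = 1.19e+11 Pa
E = 0.5 * 1.19e+11 * (3.75e-10)^2
E = 8.367e-09 J/m


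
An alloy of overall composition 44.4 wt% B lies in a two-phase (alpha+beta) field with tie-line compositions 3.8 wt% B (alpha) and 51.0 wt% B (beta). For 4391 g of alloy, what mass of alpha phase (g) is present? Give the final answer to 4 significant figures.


f_alpha = (C_beta - C0) / (C_beta - C_alpha)
f_alpha = (51.0 - 44.4) / (51.0 - 3.8) = 0.139831
m_alpha = f_alpha * m_total = 0.139831 * 4391 = 614 g


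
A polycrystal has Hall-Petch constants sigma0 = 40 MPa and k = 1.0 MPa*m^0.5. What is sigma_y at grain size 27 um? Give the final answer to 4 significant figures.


sigma_y = sigma0 + k / sqrt(d)
d = 27 um = 2.7e-05 m
sigma_y = 40 + 1.0 / sqrt(2.7e-05)
sigma_y = 232.5 MPa


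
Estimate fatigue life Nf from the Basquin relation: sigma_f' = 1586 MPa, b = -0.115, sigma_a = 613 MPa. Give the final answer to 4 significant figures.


sigma_a = sigma_f' * (2*Nf)^b
2*Nf = (sigma_a / sigma_f')^(1/b)
2*Nf = (613 / 1586)^(1/-0.115)
2*Nf = 3889.88
Nf = 1945 cycles


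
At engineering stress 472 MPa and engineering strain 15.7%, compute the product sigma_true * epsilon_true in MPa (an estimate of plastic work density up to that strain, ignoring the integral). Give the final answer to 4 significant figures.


sigma_true = sigma_eng * (1 + epsilon_eng)
sigma_true = 472 * (1 + 0.157) = 546.104 MPa
epsilon_true = ln(1 + epsilon_eng)
epsilon_true = ln(1 + 0.157) = 0.14583
sigma_true * epsilon_true = 546.104 * 0.14583 = 79.64 MPa


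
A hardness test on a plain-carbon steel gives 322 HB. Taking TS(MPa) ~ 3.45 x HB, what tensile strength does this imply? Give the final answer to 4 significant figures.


TS (MPa) = 3.45 * HB
TS = 3.45 * 322
TS = 1111 MPa


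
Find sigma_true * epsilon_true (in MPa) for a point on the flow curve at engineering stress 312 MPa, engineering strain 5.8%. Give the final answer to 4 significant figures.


sigma_true = sigma_eng * (1 + epsilon_eng)
sigma_true = 312 * (1 + 0.058) = 330.096 MPa
epsilon_true = ln(1 + epsilon_eng)
epsilon_true = ln(1 + 0.058) = 0.0563803
sigma_true * epsilon_true = 330.096 * 0.0563803 = 18.61 MPa


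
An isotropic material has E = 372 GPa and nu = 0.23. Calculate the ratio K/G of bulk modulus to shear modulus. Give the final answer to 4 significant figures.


G = E / (2*(1+nu))
G = 372 / (2*(1+0.23)) = 151.22 GPa
K = E / (3*(1-2*nu))
K = 372 / (3*(1-2*0.23)) = 229.63 GPa
K/G = 229.63 / 151.22 = 1.519


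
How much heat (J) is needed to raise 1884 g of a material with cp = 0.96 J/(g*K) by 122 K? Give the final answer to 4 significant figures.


Q = m * cp * dT
Q = 1884 * 0.96 * 122
Q = 220700 J


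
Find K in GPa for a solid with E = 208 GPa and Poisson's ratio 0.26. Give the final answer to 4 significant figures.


K = E / (3*(1-2*nu))
K = 208 / (3*(1-2*0.26))
K = 144.4 GPa


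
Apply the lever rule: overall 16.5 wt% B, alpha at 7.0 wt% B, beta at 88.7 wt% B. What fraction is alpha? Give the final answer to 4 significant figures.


f_alpha = (C_beta - C0) / (C_beta - C_alpha)
f_alpha = (88.7 - 16.5) / (88.7 - 7.0)
f_alpha = 0.8837


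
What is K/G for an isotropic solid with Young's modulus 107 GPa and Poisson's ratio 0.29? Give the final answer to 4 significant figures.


G = E / (2*(1+nu))
G = 107 / (2*(1+0.29)) = 41.4729 GPa
K = E / (3*(1-2*nu))
K = 107 / (3*(1-2*0.29)) = 84.9206 GPa
K/G = 84.9206 / 41.4729 = 2.048


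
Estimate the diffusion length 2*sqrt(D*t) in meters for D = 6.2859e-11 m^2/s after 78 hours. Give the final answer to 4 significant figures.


t = 78 hr = 280800 s
Diffusion length = 2*sqrt(D*t)
= 2*sqrt(6.2859e-11 * 280800)
= 8.403e-03 m


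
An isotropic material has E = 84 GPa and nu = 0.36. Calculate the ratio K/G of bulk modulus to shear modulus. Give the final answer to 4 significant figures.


G = E / (2*(1+nu))
G = 84 / (2*(1+0.36)) = 30.8824 GPa
K = E / (3*(1-2*nu))
K = 84 / (3*(1-2*0.36)) = 100 GPa
K/G = 100 / 30.8824 = 3.238


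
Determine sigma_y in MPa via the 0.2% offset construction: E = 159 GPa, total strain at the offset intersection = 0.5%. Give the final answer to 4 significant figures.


Offset strain = 0.002
Elastic strain at yield = total_strain - offset = 5e-03 - 0.002 = 3e-03
sigma_y = E * elastic_strain = 159000 * 3e-03
sigma_y = 477 MPa


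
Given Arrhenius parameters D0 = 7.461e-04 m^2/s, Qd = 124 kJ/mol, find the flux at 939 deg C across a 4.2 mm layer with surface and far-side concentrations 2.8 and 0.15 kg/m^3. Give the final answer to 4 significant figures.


Step 1: D = D0 * exp(-Qd/(R*T))
T = 939 + 273.15 = 1212.15 K
D = 7.461e-04 * exp(-124e3 / (8.314 * 1212.15)) = 3.38164e-09 m^2/s
Step 2: J = D * (C1 - C2) / dx
J = 3.38164e-09 * (2.8 - 0.15) / 4.2e-03
J = 2.134e-06 kg/(m^2*s)


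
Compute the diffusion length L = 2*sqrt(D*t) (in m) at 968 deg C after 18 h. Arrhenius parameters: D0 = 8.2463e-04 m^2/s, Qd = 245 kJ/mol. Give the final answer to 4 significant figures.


Step 1: D = D0 * exp(-Qd/(R*T))
T = 1241.15 K
D = 8.2463e-04 * exp(-245e3 / (8.314 * 1241.15)) = 4.0262e-14 m^2/s
Step 2: L = 2*sqrt(D*t)
t = 18 h = 64800 s
L = 2*sqrt(4.0262e-14 * 64800) = 1.022e-04 m


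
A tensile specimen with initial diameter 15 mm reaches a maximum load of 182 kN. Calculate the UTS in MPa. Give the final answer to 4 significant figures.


A0 = pi*(d/2)^2 = pi*(15/2)^2 = 176.715 mm^2
UTS = F_max / A0 = 182*1000 / 176.715
UTS = 1030 MPa


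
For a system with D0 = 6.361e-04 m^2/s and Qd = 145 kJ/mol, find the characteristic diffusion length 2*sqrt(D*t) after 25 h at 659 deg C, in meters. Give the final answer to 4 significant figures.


Step 1: D = D0 * exp(-Qd/(R*T))
T = 932.15 K
D = 6.361e-04 * exp(-145e3 / (8.314 * 932.15)) = 4.76328e-12 m^2/s
Step 2: L = 2*sqrt(D*t)
t = 25 h = 90000 s
L = 2*sqrt(4.76328e-12 * 90000) = 1.309e-03 m


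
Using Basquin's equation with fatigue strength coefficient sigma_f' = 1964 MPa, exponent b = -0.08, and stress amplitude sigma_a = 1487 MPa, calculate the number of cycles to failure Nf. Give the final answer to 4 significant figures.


sigma_a = sigma_f' * (2*Nf)^b
2*Nf = (sigma_a / sigma_f')^(1/b)
2*Nf = (1487 / 1964)^(1/-0.08)
2*Nf = 32.3878
Nf = 16.19 cycles


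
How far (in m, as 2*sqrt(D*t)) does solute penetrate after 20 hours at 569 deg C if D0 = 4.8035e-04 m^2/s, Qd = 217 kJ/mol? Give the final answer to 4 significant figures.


Step 1: D = D0 * exp(-Qd/(R*T))
T = 842.15 K
D = 4.8035e-04 * exp(-217e3 / (8.314 * 842.15)) = 1.66561e-17 m^2/s
Step 2: L = 2*sqrt(D*t)
t = 20 h = 72000 s
L = 2*sqrt(1.66561e-17 * 72000) = 2.19e-06 m


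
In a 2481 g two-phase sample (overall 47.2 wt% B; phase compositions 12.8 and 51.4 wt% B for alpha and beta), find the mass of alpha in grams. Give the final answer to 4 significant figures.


f_alpha = (C_beta - C0) / (C_beta - C_alpha)
f_alpha = (51.4 - 47.2) / (51.4 - 12.8) = 0.108808
m_alpha = f_alpha * m_total = 0.108808 * 2481 = 270 g


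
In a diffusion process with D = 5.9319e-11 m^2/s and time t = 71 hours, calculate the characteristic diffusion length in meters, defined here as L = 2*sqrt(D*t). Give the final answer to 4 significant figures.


t = 71 hr = 255600 s
Diffusion length = 2*sqrt(D*t)
= 2*sqrt(5.9319e-11 * 255600)
= 7.788e-03 m


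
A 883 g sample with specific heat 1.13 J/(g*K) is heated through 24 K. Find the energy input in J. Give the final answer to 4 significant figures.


Q = m * cp * dT
Q = 883 * 1.13 * 24
Q = 23950 J


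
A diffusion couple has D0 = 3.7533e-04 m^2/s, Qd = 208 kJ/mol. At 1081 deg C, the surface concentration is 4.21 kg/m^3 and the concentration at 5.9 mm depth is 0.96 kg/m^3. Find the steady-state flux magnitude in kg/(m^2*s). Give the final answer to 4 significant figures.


Step 1: D = D0 * exp(-Qd/(R*T))
T = 1081 + 273.15 = 1354.15 K
D = 3.7533e-04 * exp(-208e3 / (8.314 * 1354.15)) = 3.55455e-12 m^2/s
Step 2: J = D * (C1 - C2) / dx
J = 3.55455e-12 * (4.21 - 0.96) / 5.9e-03
J = 1.958e-09 kg/(m^2*s)


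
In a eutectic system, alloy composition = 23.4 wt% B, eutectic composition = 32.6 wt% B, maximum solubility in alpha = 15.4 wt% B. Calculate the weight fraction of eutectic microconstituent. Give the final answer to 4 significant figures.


f_primary = (C_e - C0) / (C_e - C_alpha_max)
f_primary = (32.6 - 23.4) / (32.6 - 15.4)
f_primary = 0.534884
f_eutectic = 1 - 0.534884 = 0.4651


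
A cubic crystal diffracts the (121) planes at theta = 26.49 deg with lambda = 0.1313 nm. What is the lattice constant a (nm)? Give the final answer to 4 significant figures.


d = lambda / (2*sin(theta))
d = 0.1313 / (2*sin(26.49 deg))
d = 0.147184 nm
a = d * sqrt(h^2+k^2+l^2) = 0.147184 * sqrt(6)
a = 0.3605 nm


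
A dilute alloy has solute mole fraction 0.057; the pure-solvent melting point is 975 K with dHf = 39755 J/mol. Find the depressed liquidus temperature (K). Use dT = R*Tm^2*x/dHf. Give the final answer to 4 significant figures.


dT = R*Tm^2*x / dHf
dT = 8.314 * 975^2 * 0.057 / 39755
dT = 11.3319 K
T_new = 975 - 11.3319 = 963.7 K


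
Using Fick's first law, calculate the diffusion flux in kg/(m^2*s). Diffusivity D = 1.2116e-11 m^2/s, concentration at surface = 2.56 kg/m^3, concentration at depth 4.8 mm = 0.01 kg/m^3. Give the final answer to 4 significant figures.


J = -D * (dC/dx) = D * (C1 - C2) / dx
J = 1.2116e-11 * (2.56 - 0.01) / 4.8e-03
J = 6.437e-09 kg/(m^2*s)


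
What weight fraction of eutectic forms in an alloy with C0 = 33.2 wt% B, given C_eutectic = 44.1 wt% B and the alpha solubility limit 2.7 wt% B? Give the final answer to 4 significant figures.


f_primary = (C_e - C0) / (C_e - C_alpha_max)
f_primary = (44.1 - 33.2) / (44.1 - 2.7)
f_primary = 0.263285
f_eutectic = 1 - 0.263285 = 0.7367


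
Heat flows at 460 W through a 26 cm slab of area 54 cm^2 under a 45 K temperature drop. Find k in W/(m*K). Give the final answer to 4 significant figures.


k = Q*L / (A*dT)
L = 0.26 m, A = 5.4e-03 m^2
k = 460 * 0.26 / (5.4e-03 * 45)
k = 492.2 W/(m*K)


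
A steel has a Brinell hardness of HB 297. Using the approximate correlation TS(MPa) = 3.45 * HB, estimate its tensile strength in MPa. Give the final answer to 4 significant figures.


TS (MPa) = 3.45 * HB
TS = 3.45 * 297
TS = 1025 MPa


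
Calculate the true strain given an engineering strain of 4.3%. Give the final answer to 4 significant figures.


epsilon_true = ln(1 + epsilon_eng)
epsilon_true = ln(1 + 0.043)
epsilon_true = 0.0421


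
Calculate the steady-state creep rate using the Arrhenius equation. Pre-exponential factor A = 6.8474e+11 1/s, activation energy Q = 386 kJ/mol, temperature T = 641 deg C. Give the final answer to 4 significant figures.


rate = A * exp(-Q / (R*T))
T = 641 + 273.15 = 914.15 K
rate = 6.8474e+11 * exp(-386e3 / (8.314 * 914.15))
rate = 6.007e-11 1/s


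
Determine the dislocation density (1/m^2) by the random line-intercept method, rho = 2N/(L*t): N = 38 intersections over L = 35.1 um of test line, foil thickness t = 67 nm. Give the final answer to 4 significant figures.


rho = 2N / (L * t)
L = 35.1 um = 3.51e-05 m, t = 67 nm = 6.7e-08 m
rho = 2 * 38 / (3.51e-05 * 6.7e-08)
rho = 3.232e+13 1/m^2
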